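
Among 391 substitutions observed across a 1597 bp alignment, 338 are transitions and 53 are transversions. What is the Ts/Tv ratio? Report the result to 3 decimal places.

6.377

R = 338/53 = 6.377358… ≈ 6.377 (to 3 d.p.).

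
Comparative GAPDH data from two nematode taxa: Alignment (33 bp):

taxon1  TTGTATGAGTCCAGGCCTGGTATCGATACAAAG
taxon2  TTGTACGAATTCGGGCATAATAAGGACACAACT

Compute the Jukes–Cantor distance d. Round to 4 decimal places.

0.4975

The sequences differ at 12 of 33 sites, so p = 12/33 ≈ 0.363636.
d = −(3/4) ln(1 − 4p/3) = −0.75 ln(1 − 0.484848) = −0.75 ln(0.515152)
  = −0.75 × (-0.663293) = 0.497470 substitutions/site.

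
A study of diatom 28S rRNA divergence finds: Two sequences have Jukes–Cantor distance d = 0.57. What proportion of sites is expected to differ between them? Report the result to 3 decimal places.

0.399

p = (3/4)(1 − e^(−4d/3)) = 0.75 × (1 − e^(-0.76)) = 0.75 × (1 − 0.467666) = 0.399251.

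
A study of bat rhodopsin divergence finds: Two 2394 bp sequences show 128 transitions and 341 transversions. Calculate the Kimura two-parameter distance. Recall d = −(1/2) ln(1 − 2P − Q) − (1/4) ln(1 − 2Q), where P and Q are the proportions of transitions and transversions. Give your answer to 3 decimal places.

0.227

P = 128/2394 ≈ 0.053467 and Q = 341/2394 ≈ 0.142439.
Under the Kimura two-parameter model, d = −½ ln(1 − 2P − Q) − ¼ ln(1 − 2Q).
1 − 2P − Q = 0.750627, giving −½ ln(0.750627) = 0.143423.
1 − 2Q = 0.715122, giving −¼ ln(0.715122) = 0.083826.
d = 0.143423 + 0.083826 = 0.227249.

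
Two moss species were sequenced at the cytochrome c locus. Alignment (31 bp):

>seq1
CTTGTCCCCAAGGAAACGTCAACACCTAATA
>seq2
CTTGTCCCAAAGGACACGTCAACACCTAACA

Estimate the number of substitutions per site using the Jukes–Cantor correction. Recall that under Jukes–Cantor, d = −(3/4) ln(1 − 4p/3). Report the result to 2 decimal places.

0.10

The sequences differ at 3 of 31 sites (9, 15, 30), so p = 3/31 ≈ 0.096774.
d = −(3/4) ln(1 − 4p/3) = −0.75 ln(1 − 0.129032) = −0.75 ln(0.870968)
  = −0.75 × (-0.138150) = 0.103613 substitutions/site.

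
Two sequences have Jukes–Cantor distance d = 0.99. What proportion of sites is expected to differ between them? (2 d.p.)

0.55

p = (3/4)(1 − e^(−4d/3)) = 0.75 × (1 − e^(-1.32)) = 0.75 × (1 − 0.267135) = 0.549649.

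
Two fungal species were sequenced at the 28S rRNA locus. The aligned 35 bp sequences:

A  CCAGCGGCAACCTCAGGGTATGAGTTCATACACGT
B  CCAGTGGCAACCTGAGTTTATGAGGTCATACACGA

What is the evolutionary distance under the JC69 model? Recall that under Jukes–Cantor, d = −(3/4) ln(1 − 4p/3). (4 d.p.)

0.1946

The sequences differ at 6 of 35 sites (5, 14, 17, 18, 25, 35), so p = 6/35 ≈ 0.171429.
d = −(3/4) ln(1 − 4p/3) = −0.75 ln(1 − 0.228572) = −0.75 ln(0.771428)
  = −0.75 × (-0.259512) = 0.194634 substitutions/site.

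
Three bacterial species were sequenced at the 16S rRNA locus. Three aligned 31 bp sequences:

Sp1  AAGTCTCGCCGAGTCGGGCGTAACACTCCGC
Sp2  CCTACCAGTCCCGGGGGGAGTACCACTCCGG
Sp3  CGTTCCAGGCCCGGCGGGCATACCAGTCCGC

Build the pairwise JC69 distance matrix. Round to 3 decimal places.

Sp1–Sp2: 14/31 sites differ → p ≈ 0.451613, d = −0.75 ln(1 − 0.602151) = 0.691262 ≈ 0.691.
Sp1–Sp3: 12/31 sites differ → p ≈ 0.387097, d = −0.75 ln(1 − 0.516129) = 0.544453 ≈ 0.544.
Sp2–Sp3: 8/31 sites differ → p ≈ 0.258065, d = −0.75 ln(1 − 0.344087) = 0.316295 ≈ 0.316.

d(Sp1,Sp2) = 0.691, d(Sp1,Sp3) = 0.544, d(Sp2,Sp3) = 0.316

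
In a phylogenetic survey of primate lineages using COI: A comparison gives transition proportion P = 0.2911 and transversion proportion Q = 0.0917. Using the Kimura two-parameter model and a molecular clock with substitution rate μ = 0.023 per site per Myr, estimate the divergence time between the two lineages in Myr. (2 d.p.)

Under the Kimura two-parameter model, d = −½ ln(1 − 2P − Q) − ¼ ln(1 − 2Q).
1 − 2P − Q = 0.3261, giving −½ ln(0.3261) = 0.560276.
1 − 2Q = 0.8166, giving −¼ ln(0.8166) = 0.050651.
d = 0.560276 + 0.050651 = 0.610927.
Under a molecular clock d = 2μt, so t = d/(2μ) = 0.610927 / (2 × 0.023) = 13.28 Myr.

13.28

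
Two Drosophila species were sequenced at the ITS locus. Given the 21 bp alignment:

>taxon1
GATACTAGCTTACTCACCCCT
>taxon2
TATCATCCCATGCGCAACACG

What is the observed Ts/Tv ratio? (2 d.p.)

Transitions are A↔G and C↔T; transversions are all other mismatches.
Transitions: 1. Transversions: 10.
R = 1/10 = 0.10.

0.10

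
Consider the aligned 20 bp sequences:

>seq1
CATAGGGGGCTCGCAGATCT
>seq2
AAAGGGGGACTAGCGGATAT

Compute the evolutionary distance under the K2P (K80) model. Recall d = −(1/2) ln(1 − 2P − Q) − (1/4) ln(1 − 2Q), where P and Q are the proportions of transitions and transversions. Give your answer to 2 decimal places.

0.47

Of 20 sites, 3 differences are transitions and 4 are transversions, so P = 3/20 = 0.15 and Q = 4/20 = 0.2.
Under the Kimura two-parameter model, d = −½ ln(1 − 2P − Q) − ¼ ln(1 − 2Q).
1 − 2P − Q = 0.5, giving −½ ln(0.5) = 0.346574.
1 − 2Q = 0.6, giving −¼ ln(0.6) = 0.127706.
d = 0.346574 + 0.127706 = 0.474280.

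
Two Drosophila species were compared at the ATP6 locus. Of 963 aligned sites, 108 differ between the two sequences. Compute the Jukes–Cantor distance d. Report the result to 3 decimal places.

p = 108/963 ≈ 0.11215.
d = −(3/4) ln(1 − 4p/3) = −0.75 ln(1 − 0.149533) = −0.75 ln(0.850467)
  = −0.75 × (-0.161970) = 0.121478 substitutions/site.

0.121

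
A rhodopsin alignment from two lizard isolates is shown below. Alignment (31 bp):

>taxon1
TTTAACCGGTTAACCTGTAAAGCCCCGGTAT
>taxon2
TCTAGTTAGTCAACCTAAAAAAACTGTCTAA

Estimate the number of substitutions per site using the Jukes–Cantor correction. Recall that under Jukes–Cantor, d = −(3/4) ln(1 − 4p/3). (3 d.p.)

The sequences differ at 15 of 31 sites, so p = 15/31 ≈ 0.483871.
d = −(3/4) ln(1 − 4p/3) = −0.75 ln(1 − 0.645161) = −0.75 ln(0.354839)
  = −0.75 × (-1.036091) = 0.777068 substitutions/site.

0.777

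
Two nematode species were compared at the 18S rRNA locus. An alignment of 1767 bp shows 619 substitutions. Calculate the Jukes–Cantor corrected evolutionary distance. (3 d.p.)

0.472

p = 619/1767 ≈ 0.350311.
d = −(3/4) ln(1 − 4p/3) = −0.75 ln(1 − 0.467081) = −0.75 ln(0.532919)
  = −0.75 × (-0.629386) = 0.472040 substitutions/site.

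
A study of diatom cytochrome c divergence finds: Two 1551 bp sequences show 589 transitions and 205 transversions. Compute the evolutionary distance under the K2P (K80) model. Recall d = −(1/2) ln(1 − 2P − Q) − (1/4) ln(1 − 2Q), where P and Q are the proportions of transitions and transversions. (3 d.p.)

1.188

P = 589/1551 ≈ 0.379755 and Q = 205/1551 ≈ 0.132173.
Under the Kimura two-parameter model, d = −½ ln(1 − 2P − Q) − ¼ ln(1 − 2Q).
1 − 2P − Q = 0.108317, giving −½ ln(0.108317) = 1.111347.
1 − 2Q = 0.735654, giving −¼ ln(0.735654) = 0.076749.
d = 1.111347 + 0.076749 = 1.188096.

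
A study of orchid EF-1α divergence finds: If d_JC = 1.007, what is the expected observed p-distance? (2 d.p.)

p = (3/4)(1 − e^(−4d/3)) = 0.75 × (1 − e^(-1.342667)) = 0.75 × (1 − 0.261148) = 0.554139.

0.55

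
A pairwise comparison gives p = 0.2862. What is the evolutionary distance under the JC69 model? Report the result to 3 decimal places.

0.360

d = −(3/4) ln(1 − 4p/3) = −0.75 ln(1 − 0.3816) = −0.75 ln(0.6184)
  = −0.75 × (-0.480620) = 0.360465 substitutions/site.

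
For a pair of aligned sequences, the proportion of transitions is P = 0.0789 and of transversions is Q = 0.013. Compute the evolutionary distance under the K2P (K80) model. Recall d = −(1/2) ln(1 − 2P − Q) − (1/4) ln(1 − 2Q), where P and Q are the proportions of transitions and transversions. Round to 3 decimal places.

Under the Kimura two-parameter model, d = −½ ln(1 − 2P − Q) − ¼ ln(1 − 2Q).
1 − 2P − Q = 0.8292, giving −½ ln(0.8292) = 0.093647.
1 − 2Q = 0.974, giving −¼ ln(0.974) = 0.006586.
d = 0.093647 + 0.006586 = 0.100233.

0.100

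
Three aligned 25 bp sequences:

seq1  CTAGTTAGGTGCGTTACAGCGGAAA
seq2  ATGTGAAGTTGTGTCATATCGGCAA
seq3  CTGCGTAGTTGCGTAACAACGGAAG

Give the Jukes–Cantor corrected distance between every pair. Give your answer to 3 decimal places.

d(seq1,seq2) = 0.663, d(seq1,seq3) = 0.351, d(seq2,seq3) = 0.490

seq1–seq2: 11/25 sites differ → p = 0.44, d = −0.75 ln(1 − 0.586667) = 0.662626 ≈ 0.663.
seq1–seq3: 7/25 sites differ → p = 0.28, d = −0.75 ln(1 − 0.373333) = 0.350505 ≈ 0.351.
seq2–seq3: 9/25 sites differ → p = 0.36, d = −0.75 ln(1 − 0.48) = 0.490445 ≈ 0.490.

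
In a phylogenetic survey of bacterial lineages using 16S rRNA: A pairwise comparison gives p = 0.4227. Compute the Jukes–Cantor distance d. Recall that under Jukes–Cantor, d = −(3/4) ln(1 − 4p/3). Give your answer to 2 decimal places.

d = −(3/4) ln(1 − 4p/3) = −0.75 ln(1 − 0.5636) = −0.75 ln(0.4364)
  = −0.75 × (-0.829196) = 0.621897 substitutions/site.

0.62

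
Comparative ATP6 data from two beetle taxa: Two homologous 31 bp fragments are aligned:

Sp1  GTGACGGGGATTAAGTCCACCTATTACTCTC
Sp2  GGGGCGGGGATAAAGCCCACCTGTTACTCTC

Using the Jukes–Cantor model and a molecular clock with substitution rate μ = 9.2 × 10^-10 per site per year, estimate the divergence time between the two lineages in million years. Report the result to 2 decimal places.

The sequences differ at 5 of 31 sites (2, 4, 12, 16, 23), so p = 5/31 ≈ 0.16129.
d = −(3/4) ln(1 − 4p/3) = −0.75 ln(1 − 0.215053) = −0.75 ln(0.784947)
  = −0.75 × (-0.242139) = 0.181604 substitutions/site.
Under a molecular clock d = 2μt, so t = d/(2μ) = 0.181604 / (2 × 9.2 × 10^-10) = 98.70 million years.

98.70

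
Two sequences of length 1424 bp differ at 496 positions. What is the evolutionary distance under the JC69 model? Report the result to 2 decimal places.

0.47

p = 496/1424 ≈ 0.348315.
d = −(3/4) ln(1 − 4p/3) = −0.75 ln(1 − 0.46442) = −0.75 ln(0.53558)
  = −0.75 × (-0.624405) = 0.468304 substitutions/site.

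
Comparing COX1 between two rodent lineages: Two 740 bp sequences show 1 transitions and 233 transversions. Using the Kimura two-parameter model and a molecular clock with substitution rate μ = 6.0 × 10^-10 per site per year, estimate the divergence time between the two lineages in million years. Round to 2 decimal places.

366.19

P = 1/740 ≈ 0.001351 and Q = 233/740 ≈ 0.314865.
Under the Kimura two-parameter model, d = −½ ln(1 − 2P − Q) − ¼ ln(1 − 2Q).
1 − 2P − Q = 0.682433, giving −½ ln(0.682433) = 0.191045.
1 − 2Q = 0.37027, giving −¼ ln(0.37027) = 0.248381.
d = 0.191045 + 0.248381 = 0.439426.
Under a molecular clock d = 2μt, so t = d/(2μ) = 0.439426 / (2 × 6.0 × 10^-10) = 366.19 million years.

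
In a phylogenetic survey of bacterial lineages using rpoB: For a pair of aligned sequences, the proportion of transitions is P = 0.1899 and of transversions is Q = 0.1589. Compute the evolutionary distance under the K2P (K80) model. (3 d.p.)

Under the Kimura two-parameter model, d = −½ ln(1 − 2P − Q) − ¼ ln(1 − 2Q).
1 − 2P − Q = 0.4613, giving −½ ln(0.4613) = 0.386853.
1 − 2Q = 0.6822, giving −¼ ln(0.6822) = 0.095608.
d = 0.386853 + 0.095608 = 0.482461.

0.482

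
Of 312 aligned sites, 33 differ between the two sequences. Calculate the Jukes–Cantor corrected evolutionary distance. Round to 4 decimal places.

p = 33/312 ≈ 0.105769.
d = −(3/4) ln(1 − 4p/3) = −0.75 ln(1 − 0.141025) = −0.75 ln(0.858975)
  = −0.75 × (-0.152015) = 0.114011 substitutions/site.

0.1140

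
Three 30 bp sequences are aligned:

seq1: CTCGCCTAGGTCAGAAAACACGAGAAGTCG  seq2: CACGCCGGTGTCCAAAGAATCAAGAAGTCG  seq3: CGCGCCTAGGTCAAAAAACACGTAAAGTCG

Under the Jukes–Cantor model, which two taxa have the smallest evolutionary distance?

seq1 and seq3

seq1–seq2: 10/30 differ, p = 0.333, d = 0.441.
seq1–seq3: 4/30 differ, p = 0.133, d = 0.147.
seq2–seq3: 11/30 differ, p = 0.367, d = 0.503.
The smallest distance is between seq1 and seq3.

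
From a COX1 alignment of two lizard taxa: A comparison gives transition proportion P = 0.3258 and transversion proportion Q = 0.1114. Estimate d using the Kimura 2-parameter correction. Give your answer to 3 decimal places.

Under the Kimura two-parameter model, d = −½ ln(1 − 2P − Q) − ¼ ln(1 − 2Q).
1 − 2P − Q = 0.237, giving −½ ln(0.237) = 0.719848.
1 − 2Q = 0.7772, giving −¼ ln(0.7772) = 0.063014.
d = 0.719848 + 0.063014 = 0.782862.

0.783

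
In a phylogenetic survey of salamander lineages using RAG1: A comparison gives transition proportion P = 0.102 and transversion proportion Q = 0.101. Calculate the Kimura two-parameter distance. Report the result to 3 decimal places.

Under the Kimura two-parameter model, d = −½ ln(1 − 2P − Q) − ¼ ln(1 − 2Q).
1 − 2P − Q = 0.695, giving −½ ln(0.695) = 0.181922.
1 − 2Q = 0.798, giving −¼ ln(0.798) = 0.056412.
d = 0.181922 + 0.056412 = 0.238334.

0.238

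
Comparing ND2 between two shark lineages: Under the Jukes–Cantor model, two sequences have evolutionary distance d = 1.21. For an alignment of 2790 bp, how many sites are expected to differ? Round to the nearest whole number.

Invert JC69: p = (3/4)(1 − e^(−4d/3)) = 0.75 × (1 − e^(-1.613333)) = 0.75 × (1 − 0.199222) = 0.600584.
Expected differing sites = pL ≈ 0.600584 × 2790 = 1675.62936 ≈ 1676.

1676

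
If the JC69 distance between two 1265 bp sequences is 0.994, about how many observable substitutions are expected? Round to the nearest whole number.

Invert JC69: p = (3/4)(1 − e^(−4d/3)) = 0.75 × (1 − e^(-1.325333)) = 0.75 × (1 − 0.265714) = 0.550715.
Expected differing sites = pL ≈ 0.550715 × 1265 = 696.654475 ≈ 697.

697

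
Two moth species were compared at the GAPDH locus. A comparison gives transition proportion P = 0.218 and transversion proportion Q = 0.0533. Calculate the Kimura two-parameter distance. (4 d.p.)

0.3642

Under the Kimura two-parameter model, d = −½ ln(1 − 2P − Q) − ¼ ln(1 − 2Q).
1 − 2P − Q = 0.5107, giving −½ ln(0.5107) = 0.335986.
1 − 2Q = 0.8934, giving −¼ ln(0.8934) = 0.028180.
d = 0.335986 + 0.028180 = 0.364166.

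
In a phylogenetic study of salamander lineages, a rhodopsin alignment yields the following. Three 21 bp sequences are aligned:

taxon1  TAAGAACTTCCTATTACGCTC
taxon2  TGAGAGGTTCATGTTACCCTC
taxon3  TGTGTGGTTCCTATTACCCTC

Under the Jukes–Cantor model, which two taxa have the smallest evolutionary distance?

taxon2 and taxon3

taxon1–taxon2: 6/21 differ, p = 0.286, d = 0.360.
taxon1–taxon3: 6/21 differ, p = 0.286, d = 0.360.
taxon2–taxon3: 4/21 differ, p = 0.190, d = 0.220.
The smallest distance is between taxon2 and taxon3.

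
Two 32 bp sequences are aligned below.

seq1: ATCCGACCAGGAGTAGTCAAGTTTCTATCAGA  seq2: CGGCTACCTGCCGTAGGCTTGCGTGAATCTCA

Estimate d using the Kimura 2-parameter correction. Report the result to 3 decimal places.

Of 32 sites, 1 differences are transitions and 15 are transversions, so P = 1/32 = 0.03125 and Q = 15/32 = 0.46875.
Under the Kimura two-parameter model, d = −½ ln(1 − 2P − Q) − ¼ ln(1 − 2Q).
1 − 2P − Q = 0.46875, giving −½ ln(0.46875) = 0.378843.
1 − 2Q = 0.0625, giving −¼ ln(0.0625) = 0.693147.
d = 0.378843 + 0.693147 = 1.071990.

1.072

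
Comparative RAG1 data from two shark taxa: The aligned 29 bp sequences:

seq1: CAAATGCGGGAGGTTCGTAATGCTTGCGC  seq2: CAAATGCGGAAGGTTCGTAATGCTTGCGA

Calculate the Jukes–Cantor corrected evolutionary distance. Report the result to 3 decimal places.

0.072

The sequences differ at 2 of 29 sites (10, 29), so p = 2/29 ≈ 0.068966.
d = −(3/4) ln(1 − 4p/3) = −0.75 ln(1 − 0.091955) = −0.75 ln(0.908045)
  = −0.75 × (-0.096461) = 0.072346 substitutions/site.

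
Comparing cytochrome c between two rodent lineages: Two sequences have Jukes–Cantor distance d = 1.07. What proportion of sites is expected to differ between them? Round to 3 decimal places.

p = (3/4)(1 − e^(−4d/3)) = 0.75 × (1 − e^(-1.426667)) = 0.75 × (1 − 0.240108) = 0.569919.

0.570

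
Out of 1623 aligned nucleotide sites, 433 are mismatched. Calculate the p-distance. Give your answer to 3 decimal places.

p = 433/1623 = 0.266789… ≈ 0.267 (to 3 d.p.).

0.267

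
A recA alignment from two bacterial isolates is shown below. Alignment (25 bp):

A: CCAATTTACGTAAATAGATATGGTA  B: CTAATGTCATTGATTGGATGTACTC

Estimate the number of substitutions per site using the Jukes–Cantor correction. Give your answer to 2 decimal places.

The sequences differ at 12 of 25 sites, so p = 12/25 = 0.48.
d = −(3/4) ln(1 − 4p/3) = −0.75 ln(1 − 0.64) = −0.75 ln(0.36)
  = −0.75 × (-1.021651) = 0.766238 substitutions/site.

0.77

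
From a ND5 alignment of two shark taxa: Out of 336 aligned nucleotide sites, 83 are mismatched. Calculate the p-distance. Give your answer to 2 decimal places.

p = 83/336 = 0.247023… ≈ 0.25 (to 2 d.p.).

0.25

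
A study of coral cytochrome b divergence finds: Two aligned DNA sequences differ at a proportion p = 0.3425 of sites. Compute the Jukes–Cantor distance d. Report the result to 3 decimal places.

0.458

d = −(3/4) ln(1 − 4p/3) = −0.75 ln(1 − 0.456667) = −0.75 ln(0.543333)
  = −0.75 × (-0.610033) = 0.457525 substitutions/site.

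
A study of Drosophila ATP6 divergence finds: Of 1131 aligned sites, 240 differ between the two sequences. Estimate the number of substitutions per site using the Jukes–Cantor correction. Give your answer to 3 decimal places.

p = 240/1131 ≈ 0.212202.
d = −(3/4) ln(1 − 4p/3) = −0.75 ln(1 − 0.282936) = −0.75 ln(0.717064)
  = −0.75 × (-0.332590) = 0.249443 substitutions/site.

0.249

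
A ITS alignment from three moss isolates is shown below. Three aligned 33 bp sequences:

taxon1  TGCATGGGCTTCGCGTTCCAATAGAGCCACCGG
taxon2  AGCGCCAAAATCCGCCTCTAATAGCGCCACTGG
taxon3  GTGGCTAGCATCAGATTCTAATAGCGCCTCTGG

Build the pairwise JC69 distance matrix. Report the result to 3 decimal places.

d(taxon1,taxon2) = 0.699, d(taxon1,taxon3) = 0.699, d(taxon2,taxon3) = 0.388

taxon1–taxon2: 15/33 sites differ → p ≈ 0.454545, d = −0.75 ln(1 − 0.60606) = 0.698667 ≈ 0.699.
taxon1–taxon3: 15/33 sites differ → p ≈ 0.454545, d = −0.75 ln(1 − 0.60606) = 0.698667 ≈ 0.699.
taxon2–taxon3: 10/33 sites differ → p ≈ 0.30303, d = −0.75 ln(1 − 0.40404) = 0.388186 ≈ 0.388.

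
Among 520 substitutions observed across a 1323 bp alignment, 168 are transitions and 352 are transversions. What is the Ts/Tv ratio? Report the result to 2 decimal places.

R = 168/352 = 0.477272… ≈ 0.48 (to 2 d.p.).

0.48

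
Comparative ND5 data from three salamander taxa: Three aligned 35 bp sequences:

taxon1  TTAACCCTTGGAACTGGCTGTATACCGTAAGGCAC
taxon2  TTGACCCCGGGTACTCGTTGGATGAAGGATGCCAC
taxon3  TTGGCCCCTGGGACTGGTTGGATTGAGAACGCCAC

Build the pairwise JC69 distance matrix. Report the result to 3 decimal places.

taxon1–taxon2: 13/35 sites differ → p ≈ 0.371429, d = −0.75 ln(1 − 0.495239) = 0.512753 ≈ 0.513.
taxon1–taxon3: 12/35 sites differ → p ≈ 0.342857, d = −0.75 ln(1 − 0.457143) = 0.458182 ≈ 0.458.
taxon2–taxon3: 8/35 sites differ → p ≈ 0.228571, d = −0.75 ln(1 − 0.304761) = 0.272625 ≈ 0.273.

d(taxon1,taxon2) = 0.513, d(taxon1,taxon3) = 0.458, d(taxon2,taxon3) = 0.273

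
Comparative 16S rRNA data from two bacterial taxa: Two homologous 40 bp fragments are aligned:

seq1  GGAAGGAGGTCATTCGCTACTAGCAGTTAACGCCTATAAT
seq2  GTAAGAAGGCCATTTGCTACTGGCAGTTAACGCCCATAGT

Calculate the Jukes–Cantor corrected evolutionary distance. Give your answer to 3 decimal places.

The sequences differ at 7 of 40 sites (2, 6, 10, 15, 22, 35, 39), so p = 7/40 = 0.175.
d = −(3/4) ln(1 − 4p/3) = −0.75 ln(1 − 0.233333) = −0.75 ln(0.766667)
  = −0.75 × (-0.265703) = 0.199277 substitutions/site.

0.199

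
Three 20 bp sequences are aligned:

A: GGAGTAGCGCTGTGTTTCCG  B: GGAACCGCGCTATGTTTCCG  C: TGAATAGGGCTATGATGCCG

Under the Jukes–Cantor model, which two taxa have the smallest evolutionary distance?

A and B

A–B: 4/20 differ, p = 0.200, d = 0.233.
A–C: 6/20 differ, p = 0.300, d = 0.383.
B–C: 6/20 differ, p = 0.300, d = 0.383.
The smallest distance is between A and B.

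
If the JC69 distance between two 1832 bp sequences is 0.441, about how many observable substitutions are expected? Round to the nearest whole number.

Invert JC69: p = (3/4)(1 − e^(−4d/3)) = 0.75 × (1 − e^(-0.588)) = 0.75 × (1 − 0.555437) = 0.333422.
Expected differing sites = pL ≈ 0.333422 × 1832 = 610.829104 ≈ 611.

611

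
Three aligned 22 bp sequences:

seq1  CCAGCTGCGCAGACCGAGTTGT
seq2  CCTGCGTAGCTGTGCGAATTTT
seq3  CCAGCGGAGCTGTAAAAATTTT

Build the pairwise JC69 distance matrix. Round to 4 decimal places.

seq1–seq2: 9/22 sites differ → p ≈ 0.409091, d = −0.75 ln(1 − 0.545455) = 0.591344 ≈ 0.5913.
seq1–seq3: 9/22 sites differ → p ≈ 0.409091, d = −0.75 ln(1 − 0.545455) = 0.591344 ≈ 0.5913.
seq2–seq3: 5/22 sites differ → p ≈ 0.227273, d = −0.75 ln(1 − 0.303031) = 0.270761 ≈ 0.2708.

d(seq1,seq2) = 0.5913, d(seq1,seq3) = 0.5913, d(seq2,seq3) = 0.2708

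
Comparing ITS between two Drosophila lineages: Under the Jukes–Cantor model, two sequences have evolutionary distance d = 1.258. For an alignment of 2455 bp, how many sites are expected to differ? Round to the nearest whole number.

1497

Invert JC69: p = (3/4)(1 − e^(−4d/3)) = 0.75 × (1 − e^(-1.677333)) = 0.75 × (1 − 0.186872) = 0.609846.
Expected differing sites = pL ≈ 0.609846 × 2455 = 1497.17193 ≈ 1497.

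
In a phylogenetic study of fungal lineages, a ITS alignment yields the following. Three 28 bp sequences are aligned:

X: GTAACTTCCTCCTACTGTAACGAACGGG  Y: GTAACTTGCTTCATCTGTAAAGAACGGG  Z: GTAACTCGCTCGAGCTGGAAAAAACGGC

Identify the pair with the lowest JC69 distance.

X–Y: 5/28 differ, p = 0.179, d = 0.204.
X–Z: 9/28 differ, p = 0.321, d = 0.420.
Y–Z: 7/28 differ, p = 0.250, d = 0.304.
The smallest distance is between X and Y.

X and Y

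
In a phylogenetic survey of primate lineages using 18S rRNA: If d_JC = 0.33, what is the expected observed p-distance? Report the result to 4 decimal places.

p = (3/4)(1 − e^(−4d/3)) = 0.75 × (1 − e^(-0.44)) = 0.75 × (1 − 0.644036) = 0.266973.

0.2670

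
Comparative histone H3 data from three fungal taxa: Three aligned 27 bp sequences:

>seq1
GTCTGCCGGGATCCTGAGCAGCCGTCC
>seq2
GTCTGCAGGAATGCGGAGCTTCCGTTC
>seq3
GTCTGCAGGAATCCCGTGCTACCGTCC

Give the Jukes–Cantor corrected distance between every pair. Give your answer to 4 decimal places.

seq1–seq2: 7/27 sites differ → p ≈ 0.259259, d = −0.75 ln(1 − 0.345679) = 0.318118 ≈ 0.3181.
seq1–seq3: 6/27 sites differ → p ≈ 0.222222, d = −0.75 ln(1 − 0.296296) = 0.263548 ≈ 0.2635.
seq2–seq3: 5/27 sites differ → p ≈ 0.185185, d = −0.75 ln(1 − 0.246913) = 0.212681 ≈ 0.2127.

d(seq1,seq2) = 0.3181, d(seq1,seq3) = 0.2635, d(seq2,seq3) = 0.2127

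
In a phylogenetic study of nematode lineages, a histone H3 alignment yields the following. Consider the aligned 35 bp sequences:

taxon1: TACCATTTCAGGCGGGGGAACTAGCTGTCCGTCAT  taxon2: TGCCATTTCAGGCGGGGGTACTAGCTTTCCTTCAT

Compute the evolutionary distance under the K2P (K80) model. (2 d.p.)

0.12

Of 35 sites, 1 differences are transitions and 3 are transversions, so P = 1/35 ≈ 0.028571 and Q = 3/35 ≈ 0.085714.
Under the Kimura two-parameter model, d = −½ ln(1 − 2P − Q) − ¼ ln(1 − 2Q).
1 − 2P − Q = 0.857144, giving −½ ln(0.857144) = 0.077075.
1 − 2Q = 0.828572, giving −¼ ln(0.828572) = 0.047013.
d = 0.077075 + 0.047013 = 0.124088.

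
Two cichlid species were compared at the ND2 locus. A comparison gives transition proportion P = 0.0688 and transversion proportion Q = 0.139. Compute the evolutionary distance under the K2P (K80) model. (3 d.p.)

Under the Kimura two-parameter model, d = −½ ln(1 − 2P − Q) − ¼ ln(1 − 2Q).
1 − 2P − Q = 0.7234, giving −½ ln(0.7234) = 0.161896.
1 − 2Q = 0.722, giving −¼ ln(0.722) = 0.081433.
d = 0.161896 + 0.081433 = 0.243329.

0.243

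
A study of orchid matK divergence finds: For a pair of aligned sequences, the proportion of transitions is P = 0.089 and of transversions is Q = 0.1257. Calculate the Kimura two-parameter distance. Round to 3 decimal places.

Under the Kimura two-parameter model, d = −½ ln(1 − 2P − Q) − ¼ ln(1 − 2Q).
1 − 2P − Q = 0.6963, giving −½ ln(0.6963) = 0.180987.
1 − 2Q = 0.7486, giving −¼ ln(0.7486) = 0.072388.
d = 0.180987 + 0.072388 = 0.253375.

0.253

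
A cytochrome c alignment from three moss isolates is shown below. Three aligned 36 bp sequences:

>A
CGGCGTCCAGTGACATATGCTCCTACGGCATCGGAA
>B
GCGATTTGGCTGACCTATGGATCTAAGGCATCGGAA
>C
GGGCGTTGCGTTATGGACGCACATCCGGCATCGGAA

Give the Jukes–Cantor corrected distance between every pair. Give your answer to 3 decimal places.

A–B: 13/36 sites differ → p ≈ 0.361111, d = −0.75 ln(1 − 0.481481) = 0.492584 ≈ 0.493.
A–C: 12/36 sites differ → p ≈ 0.333333, d = −0.75 ln(1 − 0.444444) = 0.440839 ≈ 0.441.
B–C: 15/36 sites differ → p ≈ 0.416667, d = −0.75 ln(1 − 0.555556) = 0.608198 ≈ 0.608.

d(A,B) = 0.493, d(A,C) = 0.441, d(B,C) = 0.608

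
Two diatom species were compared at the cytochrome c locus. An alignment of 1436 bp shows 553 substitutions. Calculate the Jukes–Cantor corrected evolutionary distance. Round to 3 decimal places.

0.540

p = 553/1436 ≈ 0.385097.
d = −(3/4) ln(1 − 4p/3) = −0.75 ln(1 − 0.513463) = −0.75 ln(0.486537)
  = −0.75 × (-0.720442) = 0.540332 substitutions/site.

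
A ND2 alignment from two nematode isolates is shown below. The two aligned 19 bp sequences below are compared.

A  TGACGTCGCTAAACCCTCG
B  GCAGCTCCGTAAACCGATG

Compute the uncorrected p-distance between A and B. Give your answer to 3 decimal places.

0.474

The sequences differ at 9 of 19 positions (sites 1, 2, 4, 5, 8, 9, 16, 17, 18).
p = 9/19 = 0.473684… ≈ 0.474 (to 3 d.p.).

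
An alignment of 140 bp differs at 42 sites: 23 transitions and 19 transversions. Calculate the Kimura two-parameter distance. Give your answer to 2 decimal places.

0.39

P = 23/140 ≈ 0.164286 and Q = 19/140 ≈ 0.135714.
Under the Kimura two-parameter model, d = −½ ln(1 − 2P − Q) − ¼ ln(1 − 2Q).
1 − 2P − Q = 0.535714, giving −½ ln(0.535714) = 0.312077.
1 − 2Q = 0.728572, giving −¼ ln(0.728572) = 0.079167.
d = 0.312077 + 0.079167 = 0.391244.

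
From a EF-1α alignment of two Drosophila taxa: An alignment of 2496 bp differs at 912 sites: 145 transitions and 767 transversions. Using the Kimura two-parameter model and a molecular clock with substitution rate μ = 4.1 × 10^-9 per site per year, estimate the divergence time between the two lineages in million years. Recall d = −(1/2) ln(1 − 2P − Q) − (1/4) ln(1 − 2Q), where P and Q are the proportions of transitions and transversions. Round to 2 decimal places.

62.65

P = 145/2496 ≈ 0.058093 and Q = 767/2496 ≈ 0.307292.
Under the Kimura two-parameter model, d = −½ ln(1 − 2P − Q) − ¼ ln(1 − 2Q).
1 − 2P − Q = 0.576522, giving −½ ln(0.576522) = 0.275371.
1 − 2Q = 0.385416, giving −¼ ln(0.385416) = 0.238358.
d = 0.275371 + 0.238358 = 0.513729.
Under a molecular clock d = 2μt, so t = d/(2μ) = 0.513729 / (2 × 4.1 × 10^-9) = 62.65 million years.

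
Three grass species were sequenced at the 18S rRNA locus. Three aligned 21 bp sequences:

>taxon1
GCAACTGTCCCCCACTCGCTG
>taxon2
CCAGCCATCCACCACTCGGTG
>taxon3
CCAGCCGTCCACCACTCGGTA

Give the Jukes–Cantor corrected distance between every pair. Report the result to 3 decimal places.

d(taxon1,taxon2) = 0.360, d(taxon1,taxon3) = 0.360, d(taxon2,taxon3) = 0.102

taxon1–taxon2: 6/21 sites differ → p ≈ 0.285714, d = −0.75 ln(1 − 0.380952) = 0.359679 ≈ 0.360.
taxon1–taxon3: 6/21 sites differ → p ≈ 0.285714, d = −0.75 ln(1 − 0.380952) = 0.359679 ≈ 0.360.
taxon2–taxon3: 2/21 sites differ → p ≈ 0.095238, d = −0.75 ln(1 − 0.126984) = 0.101851 ≈ 0.102.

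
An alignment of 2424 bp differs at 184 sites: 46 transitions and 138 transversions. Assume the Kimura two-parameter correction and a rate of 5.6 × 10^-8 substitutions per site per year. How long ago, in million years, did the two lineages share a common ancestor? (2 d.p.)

0.71

P = 46/2424 ≈ 0.018977 and Q = 138/2424 ≈ 0.056931.
Under the Kimura two-parameter model, d = −½ ln(1 − 2P − Q) − ¼ ln(1 − 2Q).
1 − 2P − Q = 0.905115, giving −½ ln(0.905115) = 0.049847.
1 − 2Q = 0.886138, giving −¼ ln(0.886138) = 0.030221.
d = 0.049847 + 0.030221 = 0.080068.
Under a molecular clock d = 2μt, so t = d/(2μ) = 0.080068 / (2 × 5.6 × 10^-8) = 0.71 million years.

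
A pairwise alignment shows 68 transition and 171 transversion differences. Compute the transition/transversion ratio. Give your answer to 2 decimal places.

R = 68/171 = 0.397660… ≈ 0.40 (to 2 d.p.).

0.40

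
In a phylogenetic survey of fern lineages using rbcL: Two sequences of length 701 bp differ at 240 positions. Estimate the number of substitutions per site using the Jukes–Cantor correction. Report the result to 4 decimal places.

0.4573

p = 240/701 ≈ 0.342368.
d = −(3/4) ln(1 − 4p/3) = −0.75 ln(1 − 0.456491) = −0.75 ln(0.543509)
  = −0.75 × (-0.609709) = 0.457282 substitutions/site.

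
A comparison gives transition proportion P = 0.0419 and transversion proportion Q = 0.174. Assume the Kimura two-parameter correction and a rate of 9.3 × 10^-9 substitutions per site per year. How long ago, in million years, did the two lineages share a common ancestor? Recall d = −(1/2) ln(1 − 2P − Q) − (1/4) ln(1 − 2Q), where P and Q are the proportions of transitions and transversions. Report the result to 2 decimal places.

13.76

Under the Kimura two-parameter model, d = −½ ln(1 − 2P − Q) − ¼ ln(1 − 2Q).
1 − 2P − Q = 0.7422, giving −½ ln(0.7422) = 0.149068.
1 − 2Q = 0.652, giving −¼ ln(0.652) = 0.106928.
d = 0.149068 + 0.106928 = 0.255996.
Under a molecular clock d = 2μt, so t = d/(2μ) = 0.255996 / (2 × 9.3 × 10^-9) = 13.76 million years.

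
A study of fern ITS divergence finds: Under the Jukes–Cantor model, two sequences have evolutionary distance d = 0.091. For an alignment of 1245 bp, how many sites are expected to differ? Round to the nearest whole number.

107

Invert JC69: p = (3/4)(1 − e^(−4d/3)) = 0.75 × (1 − e^(-0.121333)) = 0.75 × (1 − 0.885739) = 0.085696.
Expected differing sites = pL ≈ 0.085696 × 1245 = 106.69152 ≈ 107.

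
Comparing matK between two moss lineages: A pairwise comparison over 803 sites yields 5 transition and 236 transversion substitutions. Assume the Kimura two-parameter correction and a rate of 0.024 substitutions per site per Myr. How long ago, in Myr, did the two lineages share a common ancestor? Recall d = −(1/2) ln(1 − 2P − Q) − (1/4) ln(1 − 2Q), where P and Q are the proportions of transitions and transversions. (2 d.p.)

8.43

P = 5/803 ≈ 0.006227 and Q = 236/803 ≈ 0.293898.
Under the Kimura two-parameter model, d = −½ ln(1 − 2P − Q) − ¼ ln(1 − 2Q).
1 − 2P − Q = 0.693648, giving −½ ln(0.693648) = 0.182895.
1 − 2Q = 0.412204, giving −¼ ln(0.412204) = 0.221559.
d = 0.182895 + 0.221559 = 0.404454.
Under a molecular clock d = 2μt, so t = d/(2μ) = 0.404454 / (2 × 0.024) = 8.43 Myr.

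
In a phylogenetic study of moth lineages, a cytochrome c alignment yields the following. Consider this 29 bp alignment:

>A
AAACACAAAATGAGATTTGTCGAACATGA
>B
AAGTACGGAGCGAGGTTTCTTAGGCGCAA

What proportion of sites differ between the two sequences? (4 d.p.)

The sequences differ at 15 of 29 positions.
p = 15/29 = 0.517241… ≈ 0.5172 (to 4 d.p.).

0.5172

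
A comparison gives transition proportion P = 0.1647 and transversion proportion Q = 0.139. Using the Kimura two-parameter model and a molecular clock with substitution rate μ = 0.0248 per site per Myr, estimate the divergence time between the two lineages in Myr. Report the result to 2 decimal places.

8.01

Under the Kimura two-parameter model, d = −½ ln(1 − 2P − Q) − ¼ ln(1 − 2Q).
1 − 2P − Q = 0.5316, giving −½ ln(0.5316) = 0.315932.
1 − 2Q = 0.722, giving −¼ ln(0.722) = 0.081433.
d = 0.315932 + 0.081433 = 0.397365.
Under a molecular clock d = 2μt, so t = d/(2μ) = 0.397365 / (2 × 0.0248) = 8.01 Myr.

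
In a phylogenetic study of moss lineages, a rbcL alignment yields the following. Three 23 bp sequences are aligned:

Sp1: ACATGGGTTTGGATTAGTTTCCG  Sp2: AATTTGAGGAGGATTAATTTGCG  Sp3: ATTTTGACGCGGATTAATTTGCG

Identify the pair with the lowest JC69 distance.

Sp2 and Sp3

Sp1–Sp2: 9/23 differ, p = 0.391, d = 0.553.
Sp1–Sp3: 9/23 differ, p = 0.391, d = 0.553.
Sp2–Sp3: 3/23 differ, p = 0.130, d = 0.143.
The smallest distance is between Sp2 and Sp3.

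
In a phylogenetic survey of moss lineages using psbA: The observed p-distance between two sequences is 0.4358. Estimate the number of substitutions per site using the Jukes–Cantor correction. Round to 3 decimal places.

0.653

d = −(3/4) ln(1 − 4p/3) = −0.75 ln(1 − 0.581067) = −0.75 ln(0.418933)
  = −0.75 × (-0.870044) = 0.652533 substitutions/site.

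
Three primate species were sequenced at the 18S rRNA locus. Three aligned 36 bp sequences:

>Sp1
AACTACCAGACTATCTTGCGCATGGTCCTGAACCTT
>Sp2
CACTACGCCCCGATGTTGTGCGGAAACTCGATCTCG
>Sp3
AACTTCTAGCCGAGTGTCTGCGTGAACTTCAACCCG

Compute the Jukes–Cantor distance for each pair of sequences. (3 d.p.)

d(Sp1,Sp2) = 0.912, d(Sp1,Sp3) = 0.673, d(Sp2,Sp3) = 0.608

Sp1–Sp2: 19/36 sites differ → p ≈ 0.527778, d = −0.75 ln(1 − 0.703704) = 0.912297 ≈ 0.912.
Sp1–Sp3: 16/36 sites differ → p ≈ 0.444444, d = −0.75 ln(1 − 0.592592) = 0.673455 ≈ 0.673.
Sp2–Sp3: 15/36 sites differ → p ≈ 0.416667, d = −0.75 ln(1 − 0.555556) = 0.608198 ≈ 0.608.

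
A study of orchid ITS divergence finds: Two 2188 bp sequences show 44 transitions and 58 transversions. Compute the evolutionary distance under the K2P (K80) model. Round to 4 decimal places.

0.0481

P = 44/2188 ≈ 0.02011 and Q = 58/2188 ≈ 0.026508.
Under the Kimura two-parameter model, d = −½ ln(1 − 2P − Q) − ¼ ln(1 − 2Q).
1 − 2P − Q = 0.933272, giving −½ ln(0.933272) = 0.034529.
1 − 2Q = 0.946984, giving −¼ ln(0.946984) = 0.013618.
d = 0.034529 + 0.013618 = 0.048147.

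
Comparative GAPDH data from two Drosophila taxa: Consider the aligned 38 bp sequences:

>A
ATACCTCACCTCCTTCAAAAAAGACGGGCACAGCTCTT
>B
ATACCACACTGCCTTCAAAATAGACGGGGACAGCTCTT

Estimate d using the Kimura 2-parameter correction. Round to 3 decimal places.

Of 38 sites, 1 differences are transitions and 4 are transversions, so P = 1/38 ≈ 0.026316 and Q = 4/38 ≈ 0.105263.
Under the Kimura two-parameter model, d = −½ ln(1 − 2P − Q) − ¼ ln(1 − 2Q).
1 − 2P − Q = 0.842105, giving −½ ln(0.842105) = 0.085925.
1 − 2Q = 0.789474, giving −¼ ln(0.789474) = 0.059097.
d = 0.085925 + 0.059097 = 0.145022.

0.145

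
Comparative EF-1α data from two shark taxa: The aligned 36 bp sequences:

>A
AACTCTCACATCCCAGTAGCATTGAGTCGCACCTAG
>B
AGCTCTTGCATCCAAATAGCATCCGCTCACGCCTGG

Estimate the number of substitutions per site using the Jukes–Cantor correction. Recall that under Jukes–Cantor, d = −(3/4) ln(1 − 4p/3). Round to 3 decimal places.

The sequences differ at 12 of 36 sites, so p = 12/36 ≈ 0.333333.
d = −(3/4) ln(1 − 4p/3) = −0.75 ln(1 − 0.444444) = −0.75 ln(0.555556)
  = −0.75 × (-0.587786) = 0.440840 substitutions/site.

0.441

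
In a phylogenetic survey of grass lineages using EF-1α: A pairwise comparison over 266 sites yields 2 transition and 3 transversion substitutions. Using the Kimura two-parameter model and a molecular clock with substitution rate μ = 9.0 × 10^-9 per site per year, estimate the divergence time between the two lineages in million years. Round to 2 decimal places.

P = 2/266 ≈ 0.007519 and Q = 3/266 ≈ 0.011278.
Under the Kimura two-parameter model, d = −½ ln(1 − 2P − Q) − ¼ ln(1 − 2Q).
1 − 2P − Q = 0.973684, giving −½ ln(0.973684) = 0.013334.
1 − 2Q = 0.977444, giving −¼ ln(0.977444) = 0.005704.
d = 0.013334 + 0.005704 = 0.019038.
Under a molecular clock d = 2μt, so t = d/(2μ) = 0.019038 / (2 × 9.0 × 10^-9) = 1.06 million years.

1.06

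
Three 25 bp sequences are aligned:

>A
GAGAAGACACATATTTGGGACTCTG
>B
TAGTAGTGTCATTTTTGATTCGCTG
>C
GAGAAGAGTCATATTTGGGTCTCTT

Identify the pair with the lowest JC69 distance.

A and C

A–B: 10/25 differ, p = 0.400, d = 0.572.
A–C: 4/25 differ, p = 0.160, d = 0.180.
B–C: 8/25 differ, p = 0.320, d = 0.417.
The smallest distance is between A and C.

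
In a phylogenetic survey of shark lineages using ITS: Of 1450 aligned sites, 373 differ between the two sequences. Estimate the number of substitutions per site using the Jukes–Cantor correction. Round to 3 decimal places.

p = 373/1450 ≈ 0.257241.
d = −(3/4) ln(1 − 4p/3) = −0.75 ln(1 − 0.342988) = −0.75 ln(0.657012)
  = −0.75 × (-0.420053) = 0.315040 substitutions/site.

0.315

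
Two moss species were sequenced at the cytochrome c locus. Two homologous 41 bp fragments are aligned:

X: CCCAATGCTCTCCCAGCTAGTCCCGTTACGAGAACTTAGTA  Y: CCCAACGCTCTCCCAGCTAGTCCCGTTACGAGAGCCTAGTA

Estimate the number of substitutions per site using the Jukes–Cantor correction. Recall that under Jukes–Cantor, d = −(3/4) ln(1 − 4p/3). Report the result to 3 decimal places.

0.077

The sequences differ at 3 of 41 sites (6, 34, 36), so p = 3/41 ≈ 0.073171.
d = −(3/4) ln(1 − 4p/3) = −0.75 ln(1 − 0.097561) = −0.75 ln(0.902439)
  = −0.75 × (-0.102654) = 0.076991 substitutions/site.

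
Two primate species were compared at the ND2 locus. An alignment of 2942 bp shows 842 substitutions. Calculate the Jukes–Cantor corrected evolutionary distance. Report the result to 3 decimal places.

p = 842/2942 ≈ 0.2862.
d = −(3/4) ln(1 − 4p/3) = −0.75 ln(1 − 0.3816) = −0.75 ln(0.6184)
  = −0.75 × (-0.480620) = 0.360465 substitutions/site.

0.360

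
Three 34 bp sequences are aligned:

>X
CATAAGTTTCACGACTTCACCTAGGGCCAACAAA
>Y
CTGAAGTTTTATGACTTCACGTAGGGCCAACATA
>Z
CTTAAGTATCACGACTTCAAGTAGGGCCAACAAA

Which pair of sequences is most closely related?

X and Z

X–Y: 6/34 differ, p = 0.176, d = 0.201.
X–Z: 4/34 differ, p = 0.118, d = 0.128.
Y–Z: 6/34 differ, p = 0.176, d = 0.201.
The smallest distance is between X and Z.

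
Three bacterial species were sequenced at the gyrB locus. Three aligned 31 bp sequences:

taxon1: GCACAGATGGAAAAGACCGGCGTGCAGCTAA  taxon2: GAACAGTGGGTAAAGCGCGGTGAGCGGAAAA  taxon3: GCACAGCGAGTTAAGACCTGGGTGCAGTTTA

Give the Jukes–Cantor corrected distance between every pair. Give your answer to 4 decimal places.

d(taxon1,taxon2) = 0.4806, d(taxon1,taxon3) = 0.3672, d(taxon2,taxon3) = 0.6143

taxon1–taxon2: 11/31 sites differ → p ≈ 0.354839, d = −0.75 ln(1 − 0.473119) = 0.480585 ≈ 0.4806.
taxon1–taxon3: 9/31 sites differ → p ≈ 0.290323, d = −0.75 ln(1 − 0.387097) = 0.367161 ≈ 0.3672.
taxon2–taxon3: 13/31 sites differ → p ≈ 0.419355, d = −0.75 ln(1 − 0.55914) = 0.614271 ≈ 0.6143.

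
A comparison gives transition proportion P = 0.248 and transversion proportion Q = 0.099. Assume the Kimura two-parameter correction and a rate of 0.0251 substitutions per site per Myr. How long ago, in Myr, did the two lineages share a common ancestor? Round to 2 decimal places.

Under the Kimura two-parameter model, d = −½ ln(1 − 2P − Q) − ¼ ln(1 − 2Q).
1 − 2P − Q = 0.405, giving −½ ln(0.405) = 0.451934.
1 − 2Q = 0.802, giving −¼ ln(0.802) = 0.055162.
d = 0.451934 + 0.055162 = 0.507096.
Under a molecular clock d = 2μt, so t = d/(2μ) = 0.507096 / (2 × 0.0251) = 10.10 Myr.

10.10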